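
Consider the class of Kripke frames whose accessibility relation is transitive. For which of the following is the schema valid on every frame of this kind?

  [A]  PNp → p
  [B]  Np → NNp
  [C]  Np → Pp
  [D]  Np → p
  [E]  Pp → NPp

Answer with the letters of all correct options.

B

(A) PNp → p (the dual of axiom B) characterises the symmetric frames. Such an R need not be symmetric — not valid.
(B) axiom 4: valid iff R is transitive. Every such R is transitive — valid.
(C) axiom D: valid iff R is serial. Such an R need not be serial — not valid.
(D) Np → p (axiom T) characterises the reflexive frames. Such an R need not be reflexive — not valid.
(E) axiom 5: valid iff R is euclidean. Such an R need not be euclidean — not valid.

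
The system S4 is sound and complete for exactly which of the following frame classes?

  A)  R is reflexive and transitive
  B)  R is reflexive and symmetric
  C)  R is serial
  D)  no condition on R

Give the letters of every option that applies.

A

(A) S4 is sound and complete for exactly this class.
(B) this class determines B (= KTB), not S4.
(C) this class determines D, not S4.
(D) this class determines K, not S4.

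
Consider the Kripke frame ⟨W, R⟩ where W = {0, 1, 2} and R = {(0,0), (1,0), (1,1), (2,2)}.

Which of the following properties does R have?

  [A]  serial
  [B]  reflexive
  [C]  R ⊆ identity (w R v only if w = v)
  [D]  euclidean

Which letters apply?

(A) serial: every world has an R-successor.
(B) reflexive: each world relates to itself.
(C) not ⊆ identity: 1 R 0 with 1 ≠ 0.
(D) not euclidean: 1 R 0 and 1 R 1 but not 0 R 1.

A, B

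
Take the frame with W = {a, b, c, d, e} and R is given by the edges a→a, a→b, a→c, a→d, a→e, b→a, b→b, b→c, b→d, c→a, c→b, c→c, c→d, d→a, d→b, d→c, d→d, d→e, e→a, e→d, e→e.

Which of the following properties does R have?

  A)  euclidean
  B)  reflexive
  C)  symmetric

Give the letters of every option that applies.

(A) not euclidean: a R b and a R e but not b R e.
(B) reflexive: each world relates to itself.
(C) symmetric: every R-edge is matched by its reverse.

B, C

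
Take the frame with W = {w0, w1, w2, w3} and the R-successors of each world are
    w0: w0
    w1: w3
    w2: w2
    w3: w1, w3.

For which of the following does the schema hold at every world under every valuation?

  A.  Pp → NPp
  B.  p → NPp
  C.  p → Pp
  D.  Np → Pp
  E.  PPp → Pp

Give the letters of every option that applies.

B, D

R is not reflexive: not w1 R w1.
R is symmetric: every R-edge is matched by its reverse.
R is not transitive: w1 R w3 and w3 R w1 but not w1 R w1.
R is not euclidean: w3 R w1 and w3 R w1 but not w1 R w1.
R is serial: every world has an R-successor.
(A) Pp → NPp is axiom 5, which corresponds to the euclidean property. R is not euclidean — not valid.
(B) p → NPp (axiom B) characterises the symmetric frames. R is symmetric — valid.
(C) p → Pp (the dual of axiom T) characterises the reflexive frames. R is not reflexive — not valid.
(D) axiom D: valid iff R is serial. R is serial — valid.
(E) PPp → Pp is the dual of axiom 4; it is valid on a frame exactly when R is transitive. R is not transitive, so not valid.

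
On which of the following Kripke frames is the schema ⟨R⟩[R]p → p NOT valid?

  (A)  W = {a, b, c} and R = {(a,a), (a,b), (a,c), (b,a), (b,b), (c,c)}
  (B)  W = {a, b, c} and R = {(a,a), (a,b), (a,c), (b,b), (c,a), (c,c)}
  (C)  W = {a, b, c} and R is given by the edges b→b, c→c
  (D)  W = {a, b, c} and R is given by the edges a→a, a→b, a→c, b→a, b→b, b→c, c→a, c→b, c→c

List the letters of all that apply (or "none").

A, B

The schema ⟨R⟩[R]p → p is the dual of axiom B; it is valid on a frame iff R is symmetric.
(A) R is not symmetric (a R c but not c R a), so the schema fails here.
(B) R is not symmetric (a R b but not b R a), so the schema fails here.
(C) R is symmetric (every R-edge is matched by its reverse), so the schema is valid here.
(D) R is symmetric (every R-edge is matched by its reverse), so the schema is valid here.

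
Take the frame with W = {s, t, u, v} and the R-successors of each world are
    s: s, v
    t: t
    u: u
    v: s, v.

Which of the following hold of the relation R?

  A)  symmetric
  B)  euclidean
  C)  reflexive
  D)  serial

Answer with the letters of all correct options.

A, B, C, D

(A) symmetric: every R-edge is matched by its reverse.
(B) euclidean: any two R-successors of the same world are R-related.
(C) reflexive: each world relates to itself.
(D) serial: every world has an R-successor.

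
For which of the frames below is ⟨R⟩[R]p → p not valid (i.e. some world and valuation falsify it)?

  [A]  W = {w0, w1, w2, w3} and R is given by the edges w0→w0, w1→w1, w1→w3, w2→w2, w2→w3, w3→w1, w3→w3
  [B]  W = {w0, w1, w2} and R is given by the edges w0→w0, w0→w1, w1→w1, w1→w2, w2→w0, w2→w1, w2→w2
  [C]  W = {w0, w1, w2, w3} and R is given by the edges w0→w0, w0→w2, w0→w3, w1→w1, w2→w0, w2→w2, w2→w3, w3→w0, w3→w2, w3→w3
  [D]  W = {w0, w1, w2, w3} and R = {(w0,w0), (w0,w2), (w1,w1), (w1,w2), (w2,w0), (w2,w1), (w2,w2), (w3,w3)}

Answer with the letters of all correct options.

The schema ⟨R⟩[R]p → p is the dual of axiom B; it is valid on a frame iff R is symmetric.
(A) R is not symmetric (w2 R w3 but not w3 R w2), so the schema fails here.
(B) R is not symmetric (w0 R w1 but not w1 R w0), so the schema fails here.
(C) R is symmetric (every R-edge is matched by its reverse), so the schema is valid here.
(D) R is symmetric (every R-edge is matched by its reverse), so the schema is valid here.

A, B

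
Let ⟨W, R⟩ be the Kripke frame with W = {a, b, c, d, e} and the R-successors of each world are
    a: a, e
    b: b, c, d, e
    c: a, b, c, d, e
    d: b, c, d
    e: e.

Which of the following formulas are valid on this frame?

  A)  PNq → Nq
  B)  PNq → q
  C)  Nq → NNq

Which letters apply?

none

R is not symmetric: a R e but not e R a.
R is not transitive: b R c and c R a but not b R a.
R is not euclidean: a R e and a R a but not e R a.
(A) the dual of axiom 5: valid iff R is euclidean. R is not euclidean — not valid.
(B) the dual of axiom B: valid iff R is symmetric. R is not symmetric — not valid.
(C) axiom 4: valid iff R is transitive. R is not transitive — not valid.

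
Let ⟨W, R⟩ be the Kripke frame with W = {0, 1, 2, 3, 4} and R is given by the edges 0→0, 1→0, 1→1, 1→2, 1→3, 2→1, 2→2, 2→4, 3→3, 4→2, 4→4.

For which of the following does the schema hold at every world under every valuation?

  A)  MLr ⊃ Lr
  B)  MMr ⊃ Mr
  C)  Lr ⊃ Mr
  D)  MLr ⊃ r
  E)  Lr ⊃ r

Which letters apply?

C, E

R is reflexive: each world relates to itself.
R is not symmetric: 1 R 0 but not 0 R 1.
R is not transitive: 1 R 2 and 2 R 4 but not 1 R 4.
R is not euclidean: 1 R 0 and 1 R 1 but not 0 R 1.
R is serial: every world has an R-successor.
(A) MLr ⊃ Lr (the dual of axiom 5) characterises the euclidean frames. R is not euclidean — not valid.
(B) MMr ⊃ Mr is the dual of axiom 4; it is valid on a frame exactly when R is transitive. R is not transitive, so not valid.
(C) Lr ⊃ Mr (axiom D) characterises the serial frames. R is serial — valid.
(D) the dual of axiom B: valid iff R is symmetric. R is not symmetric — not valid.
(E) Lr ⊃ r (axiom T) characterises the reflexive frames. R is reflexive — valid.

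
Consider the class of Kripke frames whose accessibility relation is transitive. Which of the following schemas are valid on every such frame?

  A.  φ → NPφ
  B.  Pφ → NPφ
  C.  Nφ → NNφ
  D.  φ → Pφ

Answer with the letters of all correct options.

(A) φ → NPφ (axiom B) characterises the symmetric frames. Such an R need not be symmetric — not valid.
(B) axiom 5: valid iff R is euclidean. Such an R need not be euclidean — not valid.
(C) Nφ → NNφ is axiom 4; it is valid on a frame exactly when R is transitive. Every such R is transitive, so valid.
(D) φ → Pφ is the dual of axiom T; it is valid on a frame exactly when R is reflexive. Such an R need not be reflexive, so not valid.

C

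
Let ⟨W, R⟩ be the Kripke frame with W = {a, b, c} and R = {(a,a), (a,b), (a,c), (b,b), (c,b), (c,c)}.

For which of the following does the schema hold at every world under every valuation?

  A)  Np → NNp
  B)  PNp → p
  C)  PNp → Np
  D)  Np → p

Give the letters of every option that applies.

A, D

R is reflexive: each world relates to itself.
R is not symmetric: a R b but not b R a.
R is transitive: R is closed under composition.
R is not euclidean: a R b and a R a but not b R a.
(A) Np → NNp is axiom 4; it is valid on a frame exactly when R is transitive. R is transitive, so valid.
(B) PNp → p is the dual of axiom B, which corresponds to symmetry. R is not symmetric — not valid.
(C) the dual of axiom 5: valid iff R is euclidean. R is not euclidean — not valid.
(D) Np → p is axiom T; it is valid on a frame exactly when R is reflexive. R is reflexive, so valid.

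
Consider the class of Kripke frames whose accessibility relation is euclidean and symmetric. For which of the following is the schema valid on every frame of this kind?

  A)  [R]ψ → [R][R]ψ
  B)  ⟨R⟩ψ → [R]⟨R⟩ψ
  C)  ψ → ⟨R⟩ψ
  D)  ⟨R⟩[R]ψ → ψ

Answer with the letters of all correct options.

A, B, D

A symmetric euclidean relation is transitive (uRv and vRw give vRu by symmetry, then uRw by the euclidean condition, applied at v).
(A) axiom 4: valid iff R is transitive. Every such R is transitive — valid.
(B) ⟨R⟩ψ → [R]⟨R⟩ψ is axiom 5; it is valid on a frame exactly when R is euclidean. Every such R is euclidean, so valid.
(C) ψ → ⟨R⟩ψ (the dual of axiom T) characterises the reflexive frames. Such an R need not be reflexive — not valid.
(D) ⟨R⟩[R]ψ → ψ is the dual of axiom B; it is valid on a frame exactly when R is symmetric. Every such R is symmetric, so valid.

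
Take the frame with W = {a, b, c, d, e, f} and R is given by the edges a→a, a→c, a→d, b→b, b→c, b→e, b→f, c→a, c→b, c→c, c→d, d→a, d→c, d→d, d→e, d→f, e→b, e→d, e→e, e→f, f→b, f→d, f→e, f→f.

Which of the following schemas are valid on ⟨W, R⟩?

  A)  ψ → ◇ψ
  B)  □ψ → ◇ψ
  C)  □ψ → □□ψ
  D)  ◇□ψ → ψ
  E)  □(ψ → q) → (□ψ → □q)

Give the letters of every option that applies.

A, B, D, E

R is reflexive: each world relates to itself.
R is symmetric: every R-edge is matched by its reverse.
R is not transitive: a R c and c R b but not a R b.
R is serial: every world has an R-successor.
(A) ψ → ◇ψ is the dual of axiom T; it is valid on a frame exactly when R is reflexive. R is reflexive, so valid.
(B) □ψ → ◇ψ is axiom D; it is valid on a frame exactly when R is serial. R is serial, so valid.
(C) □ψ → □□ψ (axiom 4) characterises the transitive frames. R is not transitive — not valid.
(D) ◇□ψ → ψ is the dual of axiom B, which corresponds to symmetry. R is symmetric — valid.
(E) □(ψ → q) → (□ψ → □q) is the K axiom; it holds on all frames — valid.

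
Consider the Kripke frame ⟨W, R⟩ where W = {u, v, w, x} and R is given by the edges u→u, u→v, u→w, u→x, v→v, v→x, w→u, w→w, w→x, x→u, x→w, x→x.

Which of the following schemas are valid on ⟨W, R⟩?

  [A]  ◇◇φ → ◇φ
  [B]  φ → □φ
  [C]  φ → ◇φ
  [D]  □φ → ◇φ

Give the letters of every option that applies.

R is reflexive: each world relates to itself.
R is not transitive: v R x and x R u but not v R u.
R is serial: every world has an R-successor.
R is not a subset of the identity: u R v with u ≠ v.
(A) ◇◇φ → ◇φ is the dual of axiom 4, which corresponds to transitivity. R is not transitive — not valid.
(B) φ → □φ is equivalent to ◇p→p; it holds exactly when R ⊆ identity. Here R ⊄ identity — not valid.
(C) φ → ◇φ is the dual of axiom T; it is valid on a frame exactly when R is reflexive. R is reflexive, so valid.
(D) □φ → ◇φ is axiom D, which corresponds to seriality. R is serial — valid.

C, D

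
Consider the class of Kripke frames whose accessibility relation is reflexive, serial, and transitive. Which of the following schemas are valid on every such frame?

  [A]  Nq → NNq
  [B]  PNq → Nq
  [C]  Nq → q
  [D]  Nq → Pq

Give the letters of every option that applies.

(A) axiom 4: valid iff R is transitive. Every such R is transitive — valid.
(B) the dual of axiom 5: valid iff R is euclidean. Such an R need not be euclidean — not valid.
(C) Nq → q is axiom T, which corresponds to reflexivity. Every such R is reflexive — valid.
(D) Nq → Pq is axiom D; it is valid on a frame exactly when R is serial. Every such R is serial, so valid.

A, C, D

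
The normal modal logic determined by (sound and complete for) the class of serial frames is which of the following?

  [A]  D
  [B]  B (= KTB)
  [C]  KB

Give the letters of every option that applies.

A

(A) D is determined by exactly this class.
(B) B (= KTB) is determined by the class of reflexive and symmetric frames.
(C) KB is determined by the class of symmetric frames.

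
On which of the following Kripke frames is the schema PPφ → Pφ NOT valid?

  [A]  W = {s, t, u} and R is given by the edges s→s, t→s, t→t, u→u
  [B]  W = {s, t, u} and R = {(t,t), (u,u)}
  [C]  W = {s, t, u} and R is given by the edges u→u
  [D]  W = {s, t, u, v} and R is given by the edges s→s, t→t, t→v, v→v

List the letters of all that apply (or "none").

The schema PPφ → Pφ is the dual of axiom 4; it is valid on a frame iff R is transitive.
(A) R is transitive (R is closed under composition), so the schema is valid here.
(B) R is transitive (R is closed under composition), so the schema is valid here.
(C) R is transitive (R is closed under composition), so the schema is valid here.
(D) R is transitive (R is closed under composition), so the schema is valid here.

none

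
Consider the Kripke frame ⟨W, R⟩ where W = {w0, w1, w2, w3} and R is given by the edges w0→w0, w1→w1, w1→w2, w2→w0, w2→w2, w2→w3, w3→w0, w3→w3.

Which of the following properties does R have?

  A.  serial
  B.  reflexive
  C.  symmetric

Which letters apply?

(A) serial: every world has an R-successor.
(B) reflexive: each world relates to itself.
(C) not symmetric: w1 R w2 but not w2 R w1.

A, B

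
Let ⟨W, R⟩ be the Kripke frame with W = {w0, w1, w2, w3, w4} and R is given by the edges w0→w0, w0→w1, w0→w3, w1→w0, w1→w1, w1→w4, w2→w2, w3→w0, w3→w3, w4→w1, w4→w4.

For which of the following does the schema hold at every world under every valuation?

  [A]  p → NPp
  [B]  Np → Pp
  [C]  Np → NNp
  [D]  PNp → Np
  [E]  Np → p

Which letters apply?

R is reflexive: each world relates to itself.
R is symmetric: every R-edge is matched by its reverse.
R is not transitive: w0 R w1 and w1 R w4 but not w0 R w4.
R is not euclidean: w0 R w1 and w0 R w3 but not w1 R w3.
R is serial: every world has an R-successor.
(A) p → NPp is axiom B; it is valid on a frame exactly when R is symmetric. R is symmetric, so valid.
(B) Np → Pp is axiom D, which corresponds to seriality. R is serial — valid.
(C) Np → NNp (axiom 4) characterises the transitive frames. R is not transitive — not valid.
(D) PNp → Np (the dual of axiom 5) characterises the euclidean frames. R is not euclidean — not valid.
(E) axiom T: valid iff R is reflexive. R is reflexive — valid.

A, B, E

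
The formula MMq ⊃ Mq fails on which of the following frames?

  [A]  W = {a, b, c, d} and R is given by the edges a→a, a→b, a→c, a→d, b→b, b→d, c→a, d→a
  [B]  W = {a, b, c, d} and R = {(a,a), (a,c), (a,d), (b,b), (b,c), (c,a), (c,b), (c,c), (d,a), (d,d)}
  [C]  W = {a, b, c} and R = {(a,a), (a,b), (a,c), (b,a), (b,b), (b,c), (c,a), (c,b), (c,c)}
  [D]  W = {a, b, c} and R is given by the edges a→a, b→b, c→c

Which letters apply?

The schema MMq ⊃ Mq is the dual of axiom 4; it is valid on a frame iff R is transitive.
(A) R is not transitive (b R d and d R a but not b R a), so the schema fails here.
(B) R is not transitive (a R c and c R b but not a R b), so the schema fails here.
(C) R is transitive (R is closed under composition), so the schema is valid here.
(D) R is transitive (R is closed under composition), so the schema is valid here.

A, B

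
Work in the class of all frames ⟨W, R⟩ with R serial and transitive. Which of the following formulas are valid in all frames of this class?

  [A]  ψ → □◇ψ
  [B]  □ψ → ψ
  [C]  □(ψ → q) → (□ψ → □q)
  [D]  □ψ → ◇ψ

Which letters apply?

C, D

(A) ψ → □◇ψ is axiom B; it is valid on a frame exactly when R is symmetric. Such an R need not be symmetric, so not valid.
(B) □ψ → ψ is axiom T; it is valid on a frame exactly when R is reflexive. Such an R need not be reflexive, so not valid.
(C) □(ψ → q) → (□ψ → □q) is the K axiom; it holds on all frames — valid.
(D) □ψ → ◇ψ is axiom D; it is valid on a frame exactly when R is serial. Every such R is serial, so valid.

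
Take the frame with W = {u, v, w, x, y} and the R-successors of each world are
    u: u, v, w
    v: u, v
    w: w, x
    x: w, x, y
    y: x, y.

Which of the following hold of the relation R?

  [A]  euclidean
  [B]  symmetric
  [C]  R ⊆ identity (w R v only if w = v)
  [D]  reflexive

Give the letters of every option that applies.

D

(A) not euclidean: u R v and u R w but not v R w.
(B) not symmetric: u R w but not w R u.
(C) not ⊆ identity: u R v with u ≠ v.
(D) reflexive: each world relates to itself.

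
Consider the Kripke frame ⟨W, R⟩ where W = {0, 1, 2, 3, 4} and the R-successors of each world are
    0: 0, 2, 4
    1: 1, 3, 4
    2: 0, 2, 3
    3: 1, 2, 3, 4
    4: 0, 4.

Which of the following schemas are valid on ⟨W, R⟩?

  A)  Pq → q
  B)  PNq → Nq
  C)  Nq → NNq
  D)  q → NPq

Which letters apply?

none

R is not symmetric: 1 R 4 but not 4 R 1.
R is not transitive: 0 R 2 and 2 R 3 but not 0 R 3.
R is not euclidean: 0 R 2 and 0 R 4 but not 2 R 4.
R is not a subset of the identity: 0 R 2 with 0 ≠ 2.
(A) Pq → q (the converse of T) corresponds to R being a subset of the identity. Here R ⊄ identity, so not valid.
(B) the dual of axiom 5: valid iff R is euclidean. R is not euclidean — not valid.
(C) Nq → NNq is axiom 4; it is valid on a frame exactly when R is transitive. R is not transitive, so not valid.
(D) axiom B: valid iff R is symmetric. R is not symmetric — not valid.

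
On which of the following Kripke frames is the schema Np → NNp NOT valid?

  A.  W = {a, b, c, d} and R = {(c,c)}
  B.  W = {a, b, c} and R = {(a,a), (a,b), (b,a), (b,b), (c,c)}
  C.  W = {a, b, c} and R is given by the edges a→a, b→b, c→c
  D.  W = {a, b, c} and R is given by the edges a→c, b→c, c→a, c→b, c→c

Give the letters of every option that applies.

D

The schema Np → NNp is axiom 4; it is valid on a frame iff R is transitive.
(A) R is transitive (R is closed under composition), so the schema is valid here.
(B) R is transitive (R is closed under composition), so the schema is valid here.
(C) R is transitive (R is closed under composition), so the schema is valid here.
(D) R is not transitive (a R c and c R a but not a R a), so the schema fails here.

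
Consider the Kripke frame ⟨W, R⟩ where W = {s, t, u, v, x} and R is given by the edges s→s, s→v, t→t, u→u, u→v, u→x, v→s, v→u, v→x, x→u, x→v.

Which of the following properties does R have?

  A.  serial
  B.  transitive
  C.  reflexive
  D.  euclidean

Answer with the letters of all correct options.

(A) serial: every world has an R-successor.
(B) not transitive: s R v and v R u but not s R u.
(C) not reflexive: not v R v.
(D) not euclidean: v R s and v R u but not s R u.

A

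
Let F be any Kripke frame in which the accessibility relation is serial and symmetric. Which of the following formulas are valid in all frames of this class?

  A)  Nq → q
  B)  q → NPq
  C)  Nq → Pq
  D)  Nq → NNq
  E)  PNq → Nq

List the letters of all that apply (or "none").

(A) axiom T: valid iff R is reflexive. Such an R need not be reflexive — not valid.
(B) q → NPq is axiom B, which corresponds to symmetry. Every such R is symmetric — valid.
(C) Nq → Pq is axiom D, which corresponds to seriality. Every such R is serial — valid.
(D) axiom 4: valid iff R is transitive. Such an R need not be transitive — not valid.
(E) PNq → Nq is the dual of axiom 5, which corresponds to the euclidean property. Such an R need not be euclidean — not valid.

B, C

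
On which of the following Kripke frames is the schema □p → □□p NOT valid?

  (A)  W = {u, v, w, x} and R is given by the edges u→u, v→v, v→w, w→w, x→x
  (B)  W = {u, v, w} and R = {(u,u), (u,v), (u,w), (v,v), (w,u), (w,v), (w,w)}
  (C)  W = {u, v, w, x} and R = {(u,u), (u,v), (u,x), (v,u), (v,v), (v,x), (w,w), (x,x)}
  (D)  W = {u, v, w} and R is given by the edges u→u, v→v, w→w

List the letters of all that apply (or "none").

The schema □p → □□p is axiom 4; it is valid on a frame iff R is transitive.
(A) R is transitive (R is closed under composition), so the schema is valid here.
(B) R is transitive (R is closed under composition), so the schema is valid here.
(C) R is transitive (R is closed under composition), so the schema is valid here.
(D) R is transitive (R is closed under composition), so the schema is valid here.

none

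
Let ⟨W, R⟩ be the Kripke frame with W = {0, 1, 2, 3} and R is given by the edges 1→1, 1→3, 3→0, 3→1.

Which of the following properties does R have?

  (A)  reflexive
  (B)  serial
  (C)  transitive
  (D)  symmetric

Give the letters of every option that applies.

(A) not reflexive: not 0 R 0.
(B) not serial: 0 has no R-successor.
(C) not transitive: 1 R 3 and 3 R 0 but not 1 R 0.
(D) not symmetric: 3 R 0 but not 0 R 3.

none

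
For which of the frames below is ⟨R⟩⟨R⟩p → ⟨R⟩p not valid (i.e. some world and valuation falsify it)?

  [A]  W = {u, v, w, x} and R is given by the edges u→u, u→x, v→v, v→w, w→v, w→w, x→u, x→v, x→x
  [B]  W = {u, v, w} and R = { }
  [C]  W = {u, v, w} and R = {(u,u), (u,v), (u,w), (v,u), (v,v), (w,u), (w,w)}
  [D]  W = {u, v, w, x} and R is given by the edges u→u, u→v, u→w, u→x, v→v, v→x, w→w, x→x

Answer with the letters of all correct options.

A, C

The schema ⟨R⟩⟨R⟩p → ⟨R⟩p is the dual of axiom 4; it is valid on a frame iff R is transitive.
(A) R is not transitive (u R x and x R v but not u R v), so the schema fails here.
(B) R is transitive (R is closed under composition), so the schema is valid here.
(C) R is not transitive (v R u and u R w but not v R w), so the schema fails here.
(D) R is transitive (R is closed under composition), so the schema is valid here.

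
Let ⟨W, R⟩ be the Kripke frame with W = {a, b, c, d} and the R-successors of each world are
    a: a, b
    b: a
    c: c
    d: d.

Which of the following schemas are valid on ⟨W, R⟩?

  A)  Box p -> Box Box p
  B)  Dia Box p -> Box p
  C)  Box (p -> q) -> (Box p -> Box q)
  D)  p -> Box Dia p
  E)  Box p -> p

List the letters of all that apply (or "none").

R is not reflexive: not b R b.
R is symmetric: every R-edge is matched by its reverse.
R is not transitive: b R a and a R b but not b R b.
R is not euclidean: a R b and a R b but not b R b.
(A) axiom 4: valid iff R is transitive. R is not transitive — not valid.
(B) the dual of axiom 5: valid iff R is euclidean. R is not euclidean — not valid.
(C) Box (p -> q) -> (Box p -> Box q) is axiom K, valid on every Kripke frame — valid.
(D) p -> Box Dia p is axiom B; it is valid on a frame exactly when R is symmetric. R is symmetric, so valid.
(E) Box p -> p is axiom T, which corresponds to reflexivity. R is not reflexive — not valid.

C, D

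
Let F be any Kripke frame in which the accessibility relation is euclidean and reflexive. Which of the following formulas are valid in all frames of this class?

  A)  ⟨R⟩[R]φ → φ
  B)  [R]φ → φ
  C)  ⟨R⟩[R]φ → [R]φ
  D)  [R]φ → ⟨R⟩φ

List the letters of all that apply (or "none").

A reflexive euclidean relation is also symmetric (from wRw and wRv the euclidean condition gives vRw) and hence transitive; it is an equivalence relation.
(A) ⟨R⟩[R]φ → φ is the dual of axiom B, which corresponds to symmetry. Every such R is symmetric — valid.
(B) [R]φ → φ is axiom T, which corresponds to reflexivity. Every such R is reflexive — valid.
(C) ⟨R⟩[R]φ → [R]φ is the dual of axiom 5, which corresponds to the euclidean property. Every such R is euclidean — valid.
(D) [R]φ → ⟨R⟩φ is axiom D; it is valid on a frame exactly when R is serial. Every such R is serial, so valid.

A, B, C, D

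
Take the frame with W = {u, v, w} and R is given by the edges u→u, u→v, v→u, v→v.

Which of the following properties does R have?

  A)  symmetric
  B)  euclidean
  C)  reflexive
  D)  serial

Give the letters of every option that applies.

A, B

(A) symmetric: every R-edge is matched by its reverse.
(B) euclidean: any two R-successors of the same world are R-related.
(C) not reflexive: not w R w.
(D) not serial: w has no R-successor.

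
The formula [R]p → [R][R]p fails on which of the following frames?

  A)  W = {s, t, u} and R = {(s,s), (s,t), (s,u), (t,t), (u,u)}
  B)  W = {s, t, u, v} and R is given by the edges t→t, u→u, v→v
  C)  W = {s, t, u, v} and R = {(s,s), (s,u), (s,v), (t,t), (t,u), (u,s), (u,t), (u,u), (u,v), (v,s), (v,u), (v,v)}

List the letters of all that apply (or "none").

The schema [R]p → [R][R]p is axiom 4; it is valid on a frame iff R is transitive.
(A) R is transitive (R is closed under composition), so the schema is valid here.
(B) R is transitive (R is closed under composition), so the schema is valid here.
(C) R is not transitive (s R u and u R t but not s R t), so the schema fails here.

C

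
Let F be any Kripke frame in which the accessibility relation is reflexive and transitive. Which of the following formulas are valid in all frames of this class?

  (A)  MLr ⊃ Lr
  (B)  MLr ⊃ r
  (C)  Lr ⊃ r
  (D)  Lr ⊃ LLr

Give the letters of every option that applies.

Reflexive relations are serial.
(A) the dual of axiom 5: valid iff R is euclidean. Such an R need not be euclidean — not valid.
(B) the dual of axiom B: valid iff R is symmetric. Such an R need not be symmetric — not valid.
(C) Lr ⊃ r (axiom T) characterises the reflexive frames. Every such R is reflexive — valid.
(D) Lr ⊃ LLr (axiom 4) characterises the transitive frames. Every such R is transitive — valid.

C, D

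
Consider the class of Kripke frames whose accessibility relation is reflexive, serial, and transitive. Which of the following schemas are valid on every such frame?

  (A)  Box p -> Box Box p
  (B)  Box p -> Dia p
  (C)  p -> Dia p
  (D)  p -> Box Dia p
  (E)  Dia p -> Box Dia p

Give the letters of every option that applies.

(A) Box p -> Box Box p (axiom 4) characterises the transitive frames. Every such R is transitive — valid.
(B) axiom D: valid iff R is serial. Every such R is serial — valid.
(C) p -> Dia p is the dual of axiom T; it is valid on a frame exactly when R is reflexive. Every such R is reflexive, so valid.
(D) p -> Box Dia p (axiom B) characterises the symmetric frames. Such an R need not be symmetric — not valid.
(E) Dia p -> Box Dia p (axiom 5) characterises the euclidean frames. Such an R need not be euclidean — not valid.

A, B, C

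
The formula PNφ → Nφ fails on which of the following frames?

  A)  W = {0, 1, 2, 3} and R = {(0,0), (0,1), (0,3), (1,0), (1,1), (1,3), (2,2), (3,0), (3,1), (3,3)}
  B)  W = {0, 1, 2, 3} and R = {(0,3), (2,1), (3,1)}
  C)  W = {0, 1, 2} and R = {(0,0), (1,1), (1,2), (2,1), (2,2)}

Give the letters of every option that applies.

B

The schema PNφ → Nφ is the dual of axiom 5; it is valid on a frame iff R is euclidean.
(A) R is euclidean (any two R-successors of the same world are R-related), so the schema is valid here.
(B) R is not euclidean (0 R 3 and 0 R 3 but not 3 R 3), so the schema fails here.
(C) R is euclidean (any two R-successors of the same world are R-related), so the schema is valid here.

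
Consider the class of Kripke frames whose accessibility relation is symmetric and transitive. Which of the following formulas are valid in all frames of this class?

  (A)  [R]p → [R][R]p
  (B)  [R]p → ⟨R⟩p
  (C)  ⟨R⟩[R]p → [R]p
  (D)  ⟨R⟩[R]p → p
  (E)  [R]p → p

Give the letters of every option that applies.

A, C, D

A symmetric transitive relation is euclidean (uRv and uRw give vRu by symmetry, then vRw by transitivity).
(A) [R]p → [R][R]p (axiom 4) characterises the transitive frames. Every such R is transitive — valid.
(B) axiom D: valid iff R is serial. Such an R need not be serial — not valid.
(C) ⟨R⟩[R]p → [R]p is the dual of axiom 5, which corresponds to the euclidean property. Every such R is euclidean — valid.
(D) ⟨R⟩[R]p → p (the dual of axiom B) characterises the symmetric frames. Every such R is symmetric — valid.
(E) axiom T: valid iff R is reflexive. Such an R need not be reflexive — not valid.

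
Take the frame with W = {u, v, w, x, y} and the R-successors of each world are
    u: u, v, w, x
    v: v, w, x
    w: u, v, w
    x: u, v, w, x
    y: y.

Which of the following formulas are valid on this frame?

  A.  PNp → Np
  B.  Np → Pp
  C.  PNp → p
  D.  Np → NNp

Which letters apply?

R is not symmetric: u R v but not v R u.
R is not transitive: v R w and w R u but not v R u.
R is not euclidean: u R v and u R u but not v R u.
R is serial: every world has an R-successor.
(A) PNp → Np (the dual of axiom 5) characterises the euclidean frames. R is not euclidean — not valid.
(B) Np → Pp is axiom D; it is valid on a frame exactly when R is serial. R is serial, so valid.
(C) PNp → p is the dual of axiom B; it is valid on a frame exactly when R is symmetric. R is not symmetric, so not valid.
(D) Np → NNp is axiom 4; it is valid on a frame exactly when R is transitive. R is not transitive, so not valid.

B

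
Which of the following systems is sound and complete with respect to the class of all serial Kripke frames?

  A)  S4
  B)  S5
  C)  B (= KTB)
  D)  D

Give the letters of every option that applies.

(A) S4 is determined by the class of reflexive and transitive frames.
(B) S5 is determined by the class of reflexive, symmetric, and transitive frames.
(C) B (= KTB) is determined by the class of reflexive and symmetric frames.
(D) D is determined by exactly this class.

D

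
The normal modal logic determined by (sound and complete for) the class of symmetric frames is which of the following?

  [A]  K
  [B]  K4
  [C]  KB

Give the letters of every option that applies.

(A) K is determined by the class of arbitrary frames.
(B) K4 is determined by the class of transitive frames.
(C) KB is determined by exactly this class.

C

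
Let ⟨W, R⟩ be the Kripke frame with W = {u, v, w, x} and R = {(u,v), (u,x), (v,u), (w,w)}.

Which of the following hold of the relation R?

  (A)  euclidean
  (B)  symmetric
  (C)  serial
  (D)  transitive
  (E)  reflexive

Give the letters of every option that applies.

none

(A) not euclidean: u R v and u R x but not v R x.
(B) not symmetric: u R x but not x R u.
(C) not serial: x has no R-successor.
(D) not transitive: u R v and v R u but not u R u.
(E) not reflexive: not u R u.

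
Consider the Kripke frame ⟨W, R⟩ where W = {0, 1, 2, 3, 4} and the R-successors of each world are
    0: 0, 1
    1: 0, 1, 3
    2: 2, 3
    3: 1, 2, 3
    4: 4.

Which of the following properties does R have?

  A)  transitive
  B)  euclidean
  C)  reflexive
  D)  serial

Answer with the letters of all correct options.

(A) not transitive: 0 R 1 and 1 R 3 but not 0 R 3.
(B) not euclidean: 1 R 0 and 1 R 3 but not 0 R 3.
(C) reflexive: each world relates to itself.
(D) serial: every world has an R-successor.

C, D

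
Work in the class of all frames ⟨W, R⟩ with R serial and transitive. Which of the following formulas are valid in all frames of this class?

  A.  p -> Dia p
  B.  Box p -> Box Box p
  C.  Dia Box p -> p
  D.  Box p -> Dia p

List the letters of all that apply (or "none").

B, D

(A) p -> Dia p (the dual of axiom T) characterises the reflexive frames. Such an R need not be reflexive — not valid.
(B) Box p -> Box Box p is axiom 4, which corresponds to transitivity. Every such R is transitive — valid.
(C) Dia Box p -> p is the dual of axiom B; it is valid on a frame exactly when R is symmetric. Such an R need not be symmetric, so not valid.
(D) Box p -> Dia p is axiom D, which corresponds to seriality. Every such R is serial — valid.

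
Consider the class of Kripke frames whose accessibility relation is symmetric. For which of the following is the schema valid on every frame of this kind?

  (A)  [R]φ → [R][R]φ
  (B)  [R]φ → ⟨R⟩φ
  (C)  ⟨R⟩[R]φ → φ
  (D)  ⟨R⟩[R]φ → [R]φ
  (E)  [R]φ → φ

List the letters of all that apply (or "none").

(A) [R]φ → [R][R]φ is axiom 4; it is valid on a frame exactly when R is transitive. Such an R need not be transitive, so not valid.
(B) [R]φ → ⟨R⟩φ (axiom D) characterises the serial frames. Such an R need not be serial — not valid.
(C) ⟨R⟩[R]φ → φ (the dual of axiom B) characterises the symmetric frames. Every such R is symmetric — valid.
(D) the dual of axiom 5: valid iff R is euclidean. Such an R need not be euclidean — not valid.
(E) [R]φ → φ (axiom T) characterises the reflexive frames. Such an R need not be reflexive — not valid.

C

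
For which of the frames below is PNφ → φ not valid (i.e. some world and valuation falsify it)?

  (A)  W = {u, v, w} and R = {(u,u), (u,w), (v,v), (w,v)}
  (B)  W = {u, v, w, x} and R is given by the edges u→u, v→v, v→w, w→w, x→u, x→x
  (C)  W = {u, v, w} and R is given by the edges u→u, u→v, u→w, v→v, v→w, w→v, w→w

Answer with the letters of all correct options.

A, B, C

The schema PNφ → φ is the dual of axiom B; it is valid on a frame iff R is symmetric.
(A) R is not symmetric (u R w but not w R u), so the schema fails here.
(B) R is not symmetric (v R w but not w R v), so the schema fails here.
(C) R is not symmetric (u R v but not v R u), so the schema fails here.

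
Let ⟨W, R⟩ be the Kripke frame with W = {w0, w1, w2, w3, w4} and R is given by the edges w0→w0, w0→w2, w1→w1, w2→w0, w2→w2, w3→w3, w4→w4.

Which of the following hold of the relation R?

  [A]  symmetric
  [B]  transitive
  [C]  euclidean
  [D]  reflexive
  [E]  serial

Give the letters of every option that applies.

A, B, C, D, E

(A) symmetric: every R-edge is matched by its reverse.
(B) transitive: R is closed under composition.
(C) euclidean: any two R-successors of the same world are R-related.
(D) reflexive: each world relates to itself.
(E) serial: every world has an R-successor.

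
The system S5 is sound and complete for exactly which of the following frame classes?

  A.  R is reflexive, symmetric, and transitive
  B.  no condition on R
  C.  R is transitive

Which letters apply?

(A) S5 is sound and complete for exactly this class.
(B) this class determines K, not S5.
(C) this class determines K4, not S5.

A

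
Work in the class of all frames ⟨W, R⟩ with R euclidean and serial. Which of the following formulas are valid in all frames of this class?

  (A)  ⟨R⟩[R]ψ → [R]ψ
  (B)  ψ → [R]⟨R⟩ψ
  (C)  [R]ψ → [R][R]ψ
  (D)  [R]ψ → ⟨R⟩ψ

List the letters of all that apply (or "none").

A, D

(A) the dual of axiom 5: valid iff R is euclidean. Every such R is euclidean — valid.
(B) ψ → [R]⟨R⟩ψ (axiom B) characterises the symmetric frames. Such an R need not be symmetric — not valid.
(C) [R]ψ → [R][R]ψ is axiom 4, which corresponds to transitivity. Such an R need not be transitive — not valid.
(D) axiom D: valid iff R is serial. Every such R is serial — valid.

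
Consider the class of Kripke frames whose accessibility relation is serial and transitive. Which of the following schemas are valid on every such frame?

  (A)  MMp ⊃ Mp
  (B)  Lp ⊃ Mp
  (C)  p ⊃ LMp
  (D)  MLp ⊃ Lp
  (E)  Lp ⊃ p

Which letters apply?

(A) MMp ⊃ Mp is the dual of axiom 4, which corresponds to transitivity. Every such R is transitive — valid.
(B) axiom D: valid iff R is serial. Every such R is serial — valid.
(C) p ⊃ LMp is axiom B, which corresponds to symmetry. Such an R need not be symmetric — not valid.
(D) MLp ⊃ Lp is the dual of axiom 5; it is valid on a frame exactly when R is euclidean. Such an R need not be euclidean, so not valid.
(E) Lp ⊃ p is axiom T, which corresponds to reflexivity. Such an R need not be reflexive — not valid.

A, B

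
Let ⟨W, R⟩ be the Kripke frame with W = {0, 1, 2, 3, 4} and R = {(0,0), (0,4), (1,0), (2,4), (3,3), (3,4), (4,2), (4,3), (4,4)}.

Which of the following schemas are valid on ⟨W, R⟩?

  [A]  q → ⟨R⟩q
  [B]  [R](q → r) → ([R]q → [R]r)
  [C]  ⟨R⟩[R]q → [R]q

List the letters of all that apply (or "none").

B

R is not reflexive: not 1 R 1.
R is not euclidean: 0 R 4 and 0 R 0 but not 4 R 0.
(A) the dual of axiom T: valid iff R is reflexive. R is not reflexive — not valid.
(B) [R](q → r) → ([R]q → [R]r) is the K axiom; it holds on all frames — valid.
(C) ⟨R⟩[R]q → [R]q is the dual of axiom 5; it is valid on a frame exactly when R is euclidean. R is not euclidean, so not valid.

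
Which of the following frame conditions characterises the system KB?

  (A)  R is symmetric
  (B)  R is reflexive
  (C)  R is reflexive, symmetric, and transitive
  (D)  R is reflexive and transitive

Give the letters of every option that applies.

A

(A) KB is sound and complete for exactly this class.
(B) this class determines T (= KT), not KB.
(C) this class determines S5, not KB.
(D) this class determines S4, not KB.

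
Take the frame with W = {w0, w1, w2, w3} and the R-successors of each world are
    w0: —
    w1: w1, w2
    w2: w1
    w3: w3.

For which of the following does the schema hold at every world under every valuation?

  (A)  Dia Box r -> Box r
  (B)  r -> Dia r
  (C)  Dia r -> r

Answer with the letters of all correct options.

R is not reflexive: not w0 R w0.
R is not euclidean: w1 R w2 and w1 R w2 but not w2 R w2.
R is not a subset of the identity: w1 R w2 with w1 ≠ w2.
(A) Dia Box r -> Box r is the dual of axiom 5, which corresponds to the euclidean property. R is not euclidean — not valid.
(B) r -> Dia r is the dual of axiom T; it is valid on a frame exactly when R is reflexive. R is not reflexive, so not valid.
(C) Dia r -> r (the converse of T) corresponds to R being a subset of the identity. Here R ⊄ identity, so not valid.

none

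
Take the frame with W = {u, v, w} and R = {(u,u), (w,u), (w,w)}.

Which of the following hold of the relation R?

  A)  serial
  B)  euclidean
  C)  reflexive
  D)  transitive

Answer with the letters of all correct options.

(A) not serial: v has no R-successor.
(B) not euclidean: w R u and w R w but not u R w.
(C) not reflexive: not v R v.
(D) transitive: R is closed under composition.

D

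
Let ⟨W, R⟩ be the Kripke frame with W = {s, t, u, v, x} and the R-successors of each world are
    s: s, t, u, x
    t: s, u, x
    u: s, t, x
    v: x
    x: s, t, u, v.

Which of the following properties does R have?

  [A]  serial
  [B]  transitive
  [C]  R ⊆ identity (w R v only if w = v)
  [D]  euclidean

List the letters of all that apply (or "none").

A

(A) serial: every world has an R-successor.
(B) not transitive: s R x and x R v but not s R v.
(C) not ⊆ identity: s R t with s ≠ t.
(D) not euclidean: x R s and x R v but not s R v.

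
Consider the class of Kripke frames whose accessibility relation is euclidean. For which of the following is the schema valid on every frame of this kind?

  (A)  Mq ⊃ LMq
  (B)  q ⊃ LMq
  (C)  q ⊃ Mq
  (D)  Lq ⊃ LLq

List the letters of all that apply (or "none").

A

(A) Mq ⊃ LMq (axiom 5) characterises the euclidean frames. Every such R is euclidean — valid.
(B) q ⊃ LMq (axiom B) characterises the symmetric frames. Such an R need not be symmetric — not valid.
(C) q ⊃ Mq (the dual of axiom T) characterises the reflexive frames. Such an R need not be reflexive — not valid.
(D) axiom 4: valid iff R is transitive. Such an R need not be transitive — not valid.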